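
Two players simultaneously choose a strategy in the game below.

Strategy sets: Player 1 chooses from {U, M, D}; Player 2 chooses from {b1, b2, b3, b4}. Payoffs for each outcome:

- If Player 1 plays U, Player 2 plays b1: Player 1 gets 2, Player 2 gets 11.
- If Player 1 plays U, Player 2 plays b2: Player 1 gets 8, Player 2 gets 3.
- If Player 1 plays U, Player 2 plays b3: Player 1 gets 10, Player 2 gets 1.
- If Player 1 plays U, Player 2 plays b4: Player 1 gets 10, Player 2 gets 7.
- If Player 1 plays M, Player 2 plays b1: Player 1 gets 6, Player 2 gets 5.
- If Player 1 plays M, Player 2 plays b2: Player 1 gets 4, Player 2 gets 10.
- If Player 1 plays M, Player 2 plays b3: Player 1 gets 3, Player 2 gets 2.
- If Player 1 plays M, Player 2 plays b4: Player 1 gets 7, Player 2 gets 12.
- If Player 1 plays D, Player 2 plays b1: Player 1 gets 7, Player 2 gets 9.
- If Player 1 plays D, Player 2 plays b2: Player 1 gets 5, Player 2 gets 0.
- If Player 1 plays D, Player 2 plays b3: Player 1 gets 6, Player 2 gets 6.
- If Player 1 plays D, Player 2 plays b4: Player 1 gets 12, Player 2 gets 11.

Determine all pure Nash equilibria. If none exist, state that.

The unique pure-strategy Nash equilibrium is (D, b4).

For each player, find the best response to each opponent profile; mutual best responses are the pure NE.
Player 1 against b1: payoffs 2, 6, 7 → best response D.
Player 1 against b2: payoffs 8, 4, 5 → best response U.
Player 1 against b3: payoffs 10, 3, 6 → best response U.
Player 1 against b4: payoffs 10, 7, 12 → best response D.
Player 2 against U: payoffs 11, 3, 1, 7 → best response b1.
Player 2 against M: payoffs 5, 10, 2, 12 → best response b4.
Player 2 against D: payoffs 9, 0, 6, 11 → best response b4.
Mutual best responses: (D, b4).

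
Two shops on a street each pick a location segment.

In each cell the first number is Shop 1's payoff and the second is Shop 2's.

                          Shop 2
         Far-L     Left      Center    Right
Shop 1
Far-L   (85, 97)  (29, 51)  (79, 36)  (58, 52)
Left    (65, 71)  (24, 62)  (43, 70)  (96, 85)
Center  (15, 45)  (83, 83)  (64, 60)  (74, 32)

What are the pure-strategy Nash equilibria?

Shop 1 against Far-L: payoffs 85, 65, 15 → best response Far-L.
Shop 1 against Left: payoffs 29, 24, 83 → best response Center.
Shop 1 against Center: payoffs 79, 43, 64 → best response Far-L.
Shop 1 against Right: payoffs 58, 96, 74 → best response Left.
Shop 2 against Far-L: payoffs 97, 51, 36, 52 → best response Far-L.
Shop 2 against Left: payoffs 71, 62, 70, 85 → best response Right.
Shop 2 against Center: payoffs 45, 83, 60, 32 → best response Left.
Mutual best responses: (Far-L, Far-L); (Left, Right); (Center, Left).

(Far-L, Far-L) and (Left, Right) and (Center, Left)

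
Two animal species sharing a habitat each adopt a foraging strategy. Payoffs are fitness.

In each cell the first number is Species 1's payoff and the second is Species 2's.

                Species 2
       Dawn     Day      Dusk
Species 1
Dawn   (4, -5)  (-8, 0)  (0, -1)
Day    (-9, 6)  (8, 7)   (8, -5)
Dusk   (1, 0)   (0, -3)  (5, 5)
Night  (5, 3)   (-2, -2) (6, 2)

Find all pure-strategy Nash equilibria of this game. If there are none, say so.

Species 1 against Dawn: payoffs 4, -9, 1, 5 → best response Night.
Species 1 against Day: payoffs -8, 8, 0, -2 → best response Day.
Species 1 against Dusk: payoffs 0, 8, 5, 6 → best response Day.
Species 2 against Dawn: payoffs -5, 0, -1 → best response Day.
Species 2 against Day: payoffs 6, 7, -5 → best response Day.
Species 2 against Dusk: payoffs 0, -3, 5 → best response Dusk.
Species 2 against Night: payoffs 3, -2, 2 → best response Dawn.
Mutual best responses: (Day, Day); (Night, Dawn).

(Day, Day), (Night, Dawn)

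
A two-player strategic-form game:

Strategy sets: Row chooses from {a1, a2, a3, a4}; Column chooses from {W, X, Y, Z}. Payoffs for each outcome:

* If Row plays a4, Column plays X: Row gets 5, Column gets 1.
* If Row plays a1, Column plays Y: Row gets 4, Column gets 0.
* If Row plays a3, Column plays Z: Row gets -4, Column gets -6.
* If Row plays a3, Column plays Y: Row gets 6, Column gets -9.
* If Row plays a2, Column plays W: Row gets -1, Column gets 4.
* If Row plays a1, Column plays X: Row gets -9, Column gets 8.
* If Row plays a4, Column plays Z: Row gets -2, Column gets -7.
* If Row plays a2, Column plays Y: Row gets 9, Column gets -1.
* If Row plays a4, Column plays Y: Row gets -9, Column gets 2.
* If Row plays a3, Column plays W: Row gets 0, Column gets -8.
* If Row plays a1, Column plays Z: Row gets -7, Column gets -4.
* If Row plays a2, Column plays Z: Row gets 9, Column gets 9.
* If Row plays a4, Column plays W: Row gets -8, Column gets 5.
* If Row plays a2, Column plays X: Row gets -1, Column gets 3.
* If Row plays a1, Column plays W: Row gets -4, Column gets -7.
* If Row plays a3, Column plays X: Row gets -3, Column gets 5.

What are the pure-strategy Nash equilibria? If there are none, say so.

For each player, find the best response to each opponent profile; mutual best responses are the pure NE.
Row against W: payoffs -4, -1, 0, -8 → best response a3.
Row against X: payoffs -9, -1, -3, 5 → best response a4.
Row against Y: payoffs 4, 9, 6, -9 → best response a2.
Row against Z: payoffs -7, 9, -4, -2 → best response a2.
Column against a1: payoffs -7, 8, 0, -4 → best response X.
Column against a2: payoffs 4, 3, -1, 9 → best response Z.
Column against a3: payoffs -8, 5, -9, -6 → best response X.
Column against a4: payoffs 5, 1, 2, -7 → best response W.
Mutual best responses: (a2, Z).

Pure NE: (a2, Z)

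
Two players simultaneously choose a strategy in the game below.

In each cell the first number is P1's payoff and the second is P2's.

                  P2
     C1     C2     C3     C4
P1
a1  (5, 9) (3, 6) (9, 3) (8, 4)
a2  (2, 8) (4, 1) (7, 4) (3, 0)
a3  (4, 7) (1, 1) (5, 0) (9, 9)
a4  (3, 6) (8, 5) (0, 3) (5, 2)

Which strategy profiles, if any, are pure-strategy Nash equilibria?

The pure Nash equilibria are (a1, C1), (a3, C4).

(a1, C1): P1 gets 5, best alternative 4; P2 gets 9, best alternative 6. No profitable deviation — NE.
(a1, C2): P1 can switch to a2 (3 → 4). Not NE.
(a1, C3): P2 can switch to C1 (3 → 9). Not NE.
(a1, C4): P1 can switch to a3 (8 → 9). Not NE.
(a2, C1): P1 can switch to a1 (2 → 5). Not NE.
(a2, C2): P1 can switch to a4 (4 → 8). Not NE.
(a2, C3): P1 can switch to a1 (7 → 9). Not NE.
(a2, C4): P1 can switch to a1 (3 → 8). Not NE.
(a3, C1): P1 can switch to a1 (4 → 5). Not NE.
(a3, C2): P1 can switch to a1 (1 → 3). Not NE.
(a3, C3): P1 can switch to a1 (5 → 9). Not NE.
(a3, C4): P1 gets 9, best alternative 8; P2 gets 9, best alternative 7. No profitable deviation — NE.
(a4, C1): P1 can switch to a1 (3 → 5). Not NE.
(a4, C2): P2 can switch to C1 (5 → 6). Not NE.
(The remaining 2 profiles each have a profitable deviation by the same check.)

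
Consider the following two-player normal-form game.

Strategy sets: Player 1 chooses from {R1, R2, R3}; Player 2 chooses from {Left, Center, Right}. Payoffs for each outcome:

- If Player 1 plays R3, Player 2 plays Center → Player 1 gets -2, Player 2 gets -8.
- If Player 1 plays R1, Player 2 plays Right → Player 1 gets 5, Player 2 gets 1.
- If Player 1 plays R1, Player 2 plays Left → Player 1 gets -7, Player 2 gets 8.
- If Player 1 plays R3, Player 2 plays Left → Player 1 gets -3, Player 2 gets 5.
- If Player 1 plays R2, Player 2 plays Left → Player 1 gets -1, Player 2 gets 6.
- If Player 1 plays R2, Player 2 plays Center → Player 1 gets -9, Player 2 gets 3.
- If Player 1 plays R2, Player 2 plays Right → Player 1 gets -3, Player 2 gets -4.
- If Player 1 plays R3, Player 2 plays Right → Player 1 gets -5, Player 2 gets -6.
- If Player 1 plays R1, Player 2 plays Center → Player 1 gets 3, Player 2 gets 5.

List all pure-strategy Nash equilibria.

The unique pure-strategy Nash equilibrium is (R2, Left).

(R1, Left): Player 1 can switch to R2 (-7 → -1). Not NE.
(R1, Center): Player 2 can switch to Left (5 → 8). Not NE.
(R1, Right): Player 2 can switch to Left (1 → 8). Not NE.
(R2, Left): Player 1 gets -1, best alternative -3; Player 2 gets 6, best alternative 3. No profitable deviation — NE.
(R2, Center): Player 1 can switch to R1 (-9 → 3). Not NE.
(R2, Right): Player 1 can switch to R1 (-3 → 5). Not NE.
(R3, Left): Player 1 can switch to R2 (-3 → -1). Not NE.
(R3, Center): Player 1 can switch to R1 (-2 → 3). Not NE.
(R3, Right): Player 1 can switch to R1 (-5 → 5). Not NE.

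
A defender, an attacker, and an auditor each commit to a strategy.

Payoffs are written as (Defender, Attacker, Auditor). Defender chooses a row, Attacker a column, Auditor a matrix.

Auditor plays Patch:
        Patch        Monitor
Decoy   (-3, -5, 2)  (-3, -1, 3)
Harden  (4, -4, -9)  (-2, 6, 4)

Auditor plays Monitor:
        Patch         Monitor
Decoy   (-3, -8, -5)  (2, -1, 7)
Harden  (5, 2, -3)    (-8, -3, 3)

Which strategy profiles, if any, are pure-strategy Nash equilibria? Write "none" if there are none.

For each player, find the best response to each opponent profile; mutual best responses are the pure NE.
Defender against (Patch, Patch): payoffs -3, 4 → best response Harden.
Defender against (Patch, Monitor): payoffs -3, 5 → best response Harden.
Defender against (Monitor, Patch): payoffs -3, -2 → best response Harden.
Defender against (Monitor, Monitor): payoffs 2, -8 → best response Decoy.
Attacker against (Decoy, Patch): payoffs -5, -1 → best response Monitor.
Attacker against (Decoy, Monitor): payoffs -8, -1 → best response Monitor.
Attacker against (Harden, Patch): payoffs -4, 6 → best response Monitor.
Attacker against (Harden, Monitor): payoffs 2, -3 → best response Patch.
Auditor against (Decoy, Patch): payoffs 2, -5 → best response Patch.
Auditor against (Decoy, Monitor): payoffs 3, 7 → best response Monitor.
Auditor against (Harden, Patch): payoffs -9, -3 → best response Monitor.
Auditor against (Harden, Monitor): payoffs 4, 3 → best response Patch.
Mutual best responses: (Decoy, Monitor, Monitor); (Harden, Patch, Monitor); (Harden, Monitor, Patch).

(Decoy, Monitor, Monitor); (Harden, Patch, Monitor); (Harden, Monitor, Patch)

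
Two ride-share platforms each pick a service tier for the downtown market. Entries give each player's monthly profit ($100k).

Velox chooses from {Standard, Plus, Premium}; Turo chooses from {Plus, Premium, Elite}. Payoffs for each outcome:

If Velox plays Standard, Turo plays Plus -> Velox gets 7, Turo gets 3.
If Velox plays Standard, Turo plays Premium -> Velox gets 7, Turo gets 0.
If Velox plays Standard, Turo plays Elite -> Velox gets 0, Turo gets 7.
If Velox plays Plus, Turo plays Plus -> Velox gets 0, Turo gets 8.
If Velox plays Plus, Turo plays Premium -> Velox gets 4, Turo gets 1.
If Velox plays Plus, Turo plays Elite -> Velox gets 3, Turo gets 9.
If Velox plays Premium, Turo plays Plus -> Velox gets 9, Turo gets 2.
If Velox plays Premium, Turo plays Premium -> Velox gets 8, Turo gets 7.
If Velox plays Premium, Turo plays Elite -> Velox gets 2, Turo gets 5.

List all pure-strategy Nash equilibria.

(Standard, Plus): Velox can switch to Premium (7 → 9). Not NE.
(Standard, Premium): Velox can switch to Premium (7 → 8). Not NE.
(Standard, Elite): Velox can switch to Plus (0 → 3). Not NE.
(Plus, Plus): Velox can switch to Standard (0 → 7). Not NE.
(Plus, Premium): Velox can switch to Standard (4 → 7). Not NE.
(Plus, Elite): Velox gets 3, best alternative 2; Turo gets 9, best alternative 8. No profitable deviation — NE.
(Premium, Plus): Turo can switch to Premium (2 → 7). Not NE.
(Premium, Premium): Velox gets 8, best alternative 7; Turo gets 7, best alternative 5. No profitable deviation — NE.
(Premium, Elite): Velox can switch to Plus (2 → 3). Not NE.

(Plus, Elite); (Premium, Premium)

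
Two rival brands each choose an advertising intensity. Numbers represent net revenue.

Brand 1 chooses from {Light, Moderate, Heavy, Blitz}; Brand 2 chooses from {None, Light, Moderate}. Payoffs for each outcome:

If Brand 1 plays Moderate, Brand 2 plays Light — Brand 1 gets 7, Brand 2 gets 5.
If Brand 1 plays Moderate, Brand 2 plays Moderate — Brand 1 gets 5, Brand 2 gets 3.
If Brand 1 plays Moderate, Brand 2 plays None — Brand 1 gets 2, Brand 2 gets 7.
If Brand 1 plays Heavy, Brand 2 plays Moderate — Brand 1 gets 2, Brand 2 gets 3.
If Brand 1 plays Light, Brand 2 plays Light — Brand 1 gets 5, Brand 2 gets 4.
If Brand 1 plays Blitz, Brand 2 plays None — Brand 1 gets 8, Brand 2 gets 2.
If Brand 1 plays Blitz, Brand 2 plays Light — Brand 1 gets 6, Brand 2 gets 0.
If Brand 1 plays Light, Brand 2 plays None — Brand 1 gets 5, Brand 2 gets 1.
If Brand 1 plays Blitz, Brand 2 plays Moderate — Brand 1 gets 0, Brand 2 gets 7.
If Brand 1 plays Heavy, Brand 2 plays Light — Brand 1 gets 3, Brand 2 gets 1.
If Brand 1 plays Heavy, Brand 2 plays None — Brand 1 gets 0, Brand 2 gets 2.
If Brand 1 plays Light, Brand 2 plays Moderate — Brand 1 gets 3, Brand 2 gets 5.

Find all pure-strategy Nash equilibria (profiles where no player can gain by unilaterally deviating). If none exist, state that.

(Light, None): Brand 1 can switch to Blitz (5 → 8). Not NE.
(Light, Light): Brand 1 can switch to Moderate (5 → 7). Not NE.
(Light, Moderate): Brand 1 can switch to Moderate (3 → 5). Not NE.
(Moderate, None): Brand 1 can switch to Light (2 → 5). Not NE.
(Moderate, Light): Brand 2 can switch to None (5 → 7). Not NE.
(Moderate, Moderate): Brand 2 can switch to None (3 → 7). Not NE.
(The remaining 6 profiles each have a profitable deviation by the same check.)

There is no pure-strategy Nash equilibrium.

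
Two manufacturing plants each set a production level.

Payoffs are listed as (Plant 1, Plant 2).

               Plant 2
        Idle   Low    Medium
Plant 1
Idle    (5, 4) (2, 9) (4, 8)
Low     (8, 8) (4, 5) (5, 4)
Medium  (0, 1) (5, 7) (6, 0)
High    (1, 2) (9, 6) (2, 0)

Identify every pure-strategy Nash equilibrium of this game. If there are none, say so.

The pure Nash equilibria are (Low, Idle) and (High, Low).

Plant 1 against Idle: payoffs 5, 8, 0, 1 → best response Low.
Plant 1 against Low: payoffs 2, 4, 5, 9 → best response High.
Plant 1 against Medium: payoffs 4, 5, 6, 2 → best response Medium.
Plant 2 against Idle: payoffs 4, 9, 8 → best response Low.
Plant 2 against Low: payoffs 8, 5, 4 → best response Idle.
Plant 2 against Medium: payoffs 1, 7, 0 → best response Low.
Plant 2 against High: payoffs 2, 6, 0 → best response Low.
Mutual best responses: (Low, Idle); (High, Low).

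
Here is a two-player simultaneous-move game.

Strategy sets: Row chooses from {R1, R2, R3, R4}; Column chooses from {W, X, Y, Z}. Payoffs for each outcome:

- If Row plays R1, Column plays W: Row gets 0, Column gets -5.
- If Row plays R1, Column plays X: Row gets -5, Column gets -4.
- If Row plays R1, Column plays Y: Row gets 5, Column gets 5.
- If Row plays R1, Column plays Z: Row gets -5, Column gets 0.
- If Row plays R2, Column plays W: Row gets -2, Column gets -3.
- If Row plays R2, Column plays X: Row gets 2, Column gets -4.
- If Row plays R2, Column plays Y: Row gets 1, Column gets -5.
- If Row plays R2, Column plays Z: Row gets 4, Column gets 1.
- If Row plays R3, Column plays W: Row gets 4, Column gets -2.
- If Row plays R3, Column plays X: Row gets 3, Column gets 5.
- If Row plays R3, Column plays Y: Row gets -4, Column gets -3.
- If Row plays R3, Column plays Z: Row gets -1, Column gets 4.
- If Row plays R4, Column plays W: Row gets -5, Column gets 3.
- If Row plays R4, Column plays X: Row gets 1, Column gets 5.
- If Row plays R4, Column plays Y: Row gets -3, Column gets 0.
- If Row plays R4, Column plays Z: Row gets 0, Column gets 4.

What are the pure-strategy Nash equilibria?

(R1, Y) and (R2, Z) and (R3, X)

(R1, W): Row can switch to R3 (0 → 4). Not NE.
(R1, X): Row can switch to R2 (-5 → 2). Not NE.
(R1, Y): Row gets 5, best alternative 1; Column gets 5, best alternative 0. No profitable deviation — NE.
(R1, Z): Row can switch to R2 (-5 → 4). Not NE.
(R2, W): Row can switch to R1 (-2 → 0). Not NE.
(R2, X): Row can switch to R3 (2 → 3). Not NE.
(R2, Y): Row can switch to R1 (1 → 5). Not NE.
(R2, Z): Row gets 4, best alternative 0; Column gets 1, best alternative -3. No profitable deviation — NE.
(R3, W): Column can switch to X (-2 → 5). Not NE.
(R3, X): Row gets 3, best alternative 2; Column gets 5, best alternative 4. No profitable deviation — NE.
(R3, Y): Row can switch to R1 (-4 → 5). Not NE.
(R3, Z): Row can switch to R2 (-1 → 4). Not NE.
(R4, W): Row can switch to R1 (-5 → 0). Not NE.
(R4, X): Row can switch to R2 (1 → 2). Not NE.
(R4, Y): Row can switch to R1 (-3 → 5). Not NE.
(The remaining 1 profile has a profitable deviation by the same check.)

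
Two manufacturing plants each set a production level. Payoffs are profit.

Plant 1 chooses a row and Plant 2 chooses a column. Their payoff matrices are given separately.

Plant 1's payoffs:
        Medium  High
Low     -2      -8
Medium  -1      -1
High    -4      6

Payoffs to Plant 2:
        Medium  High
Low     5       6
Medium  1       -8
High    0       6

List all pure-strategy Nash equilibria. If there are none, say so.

(Low, Medium): Plant 1 can switch to Medium (-2 → -1). Not NE.
(Low, High): Plant 1 can switch to Medium (-8 → -1). Not NE.
(Medium, Medium): Plant 1 gets -1, best alternative -2; Plant 2 gets 1, best alternative -8. No profitable deviation — NE.
(Medium, High): Plant 1 can switch to High (-1 → 6). Not NE.
(High, Medium): Plant 1 can switch to Low (-4 → -2). Not NE.
(High, High): Plant 1 gets 6, best alternative -1; Plant 2 gets 6, best alternative 0. No profitable deviation — NE.

(Medium, Medium) and (High, High)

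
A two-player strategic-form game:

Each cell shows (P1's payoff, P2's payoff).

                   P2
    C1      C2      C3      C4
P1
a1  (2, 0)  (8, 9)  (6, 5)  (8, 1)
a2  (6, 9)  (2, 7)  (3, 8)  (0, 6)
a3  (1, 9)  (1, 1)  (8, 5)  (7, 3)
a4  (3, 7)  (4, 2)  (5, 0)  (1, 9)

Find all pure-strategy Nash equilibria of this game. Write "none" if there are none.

(a1, C2), (a2, C1)

P1 against C1: payoffs 2, 6, 1, 3 → best response a2.
P1 against C2: payoffs 8, 2, 1, 4 → best response a1.
P1 against C3: payoffs 6, 3, 8, 5 → best response a3.
P1 against C4: payoffs 8, 0, 7, 1 → best response a1.
P2 against a1: payoffs 0, 9, 5, 1 → best response C2.
P2 against a2: payoffs 9, 7, 8, 6 → best response C1.
P2 against a3: payoffs 9, 1, 5, 3 → best response C1.
P2 against a4: payoffs 7, 2, 0, 9 → best response C4.
Mutual best responses: (a1, C2); (a2, C1).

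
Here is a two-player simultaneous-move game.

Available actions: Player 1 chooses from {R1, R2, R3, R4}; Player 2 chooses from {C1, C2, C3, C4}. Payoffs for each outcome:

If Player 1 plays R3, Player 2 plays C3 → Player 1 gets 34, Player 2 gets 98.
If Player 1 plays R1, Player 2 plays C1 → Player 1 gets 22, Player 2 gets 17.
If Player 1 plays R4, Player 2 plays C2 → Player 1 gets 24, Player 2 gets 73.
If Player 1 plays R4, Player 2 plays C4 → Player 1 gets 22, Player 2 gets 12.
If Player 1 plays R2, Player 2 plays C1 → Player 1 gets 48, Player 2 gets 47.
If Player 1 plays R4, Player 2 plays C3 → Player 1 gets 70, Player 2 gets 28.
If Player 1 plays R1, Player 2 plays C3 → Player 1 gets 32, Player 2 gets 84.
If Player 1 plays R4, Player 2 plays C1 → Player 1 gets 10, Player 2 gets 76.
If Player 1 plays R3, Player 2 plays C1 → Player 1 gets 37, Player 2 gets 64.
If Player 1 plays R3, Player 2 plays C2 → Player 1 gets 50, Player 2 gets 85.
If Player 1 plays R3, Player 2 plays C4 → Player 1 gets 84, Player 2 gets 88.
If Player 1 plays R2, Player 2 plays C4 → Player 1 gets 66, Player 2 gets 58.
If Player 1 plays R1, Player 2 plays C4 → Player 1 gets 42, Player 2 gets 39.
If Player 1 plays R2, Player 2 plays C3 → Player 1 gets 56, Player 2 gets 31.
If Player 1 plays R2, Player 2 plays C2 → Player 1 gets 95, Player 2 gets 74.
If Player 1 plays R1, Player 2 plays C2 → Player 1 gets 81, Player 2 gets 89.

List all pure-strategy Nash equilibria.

(R2, C2)

For each strategy profile, look for a profitable unilateral deviation.
(R1, C1): Player 1 can switch to R2 (22 → 48). Not NE.
(R1, C2): Player 1 can switch to R2 (81 → 95). Not NE.
(R1, C3): Player 1 can switch to R2 (32 → 56). Not NE.
(R1, C4): Player 1 can switch to R2 (42 → 66). Not NE.
(R2, C1): Player 2 can switch to C2 (47 → 74). Not NE.
(R2, C2): Player 1 gets 95, best alternative 81; Player 2 gets 74, best alternative 58. No profitable deviation — NE.
(R2, C3): Player 1 can switch to R4 (56 → 70). Not NE.
(R2, C4): Player 1 can switch to R3 (66 → 84). Not NE.
(R3, C1): Player 1 can switch to R2 (37 → 48). Not NE.
(R3, C2): Player 1 can switch to R1 (50 → 81). Not NE.
(R3, C3): Player 1 can switch to R2 (34 → 56). Not NE.
(R3, C4): Player 2 can switch to C3 (88 → 98). Not NE.
(R4, C1): Player 1 can switch to R1 (10 → 22). Not NE.
(The remaining 3 profiles each have a profitable deviation by the same check.)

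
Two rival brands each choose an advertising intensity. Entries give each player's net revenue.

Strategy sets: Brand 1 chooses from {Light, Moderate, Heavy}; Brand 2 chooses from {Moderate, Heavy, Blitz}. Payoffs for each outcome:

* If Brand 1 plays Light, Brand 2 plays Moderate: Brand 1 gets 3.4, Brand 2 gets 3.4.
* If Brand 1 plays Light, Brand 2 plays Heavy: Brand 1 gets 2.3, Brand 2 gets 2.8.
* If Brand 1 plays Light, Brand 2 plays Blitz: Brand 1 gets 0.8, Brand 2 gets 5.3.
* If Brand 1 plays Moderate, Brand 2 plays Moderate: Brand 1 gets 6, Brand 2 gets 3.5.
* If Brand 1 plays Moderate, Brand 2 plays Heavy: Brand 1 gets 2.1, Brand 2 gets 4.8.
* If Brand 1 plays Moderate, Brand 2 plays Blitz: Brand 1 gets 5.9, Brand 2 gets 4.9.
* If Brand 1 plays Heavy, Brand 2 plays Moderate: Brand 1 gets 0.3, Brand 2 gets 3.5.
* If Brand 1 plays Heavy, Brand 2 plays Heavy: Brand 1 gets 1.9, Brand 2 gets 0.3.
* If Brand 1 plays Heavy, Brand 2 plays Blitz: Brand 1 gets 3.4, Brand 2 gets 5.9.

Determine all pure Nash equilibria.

The unique pure-strategy Nash equilibrium is (Moderate, Blitz).

Check each profile: it is a Nash equilibrium iff no player can strictly gain by switching unilaterally.
(Light, Moderate): Brand 1 can switch to Moderate (3.4 → 6). Not NE.
(Light, Heavy): Brand 2 can switch to Moderate (2.8 → 3.4). Not NE.
(Light, Blitz): Brand 1 can switch to Moderate (0.8 → 5.9). Not NE.
(Moderate, Moderate): Brand 2 can switch to Heavy (3.5 → 4.8). Not NE.
(Moderate, Heavy): Brand 1 can switch to Light (2.1 → 2.3). Not NE.
(Moderate, Blitz): Brand 1 gets 5.9, best alternative 3.4; Brand 2 gets 4.9, best alternative 4.8. No profitable deviation — NE.
(Heavy, Moderate): Brand 1 can switch to Light (0.3 → 3.4). Not NE.
(Heavy, Heavy): Brand 1 can switch to Light (1.9 → 2.3). Not NE.
(Heavy, Blitz): Brand 1 can switch to Moderate (3.4 → 5.9). Not NE.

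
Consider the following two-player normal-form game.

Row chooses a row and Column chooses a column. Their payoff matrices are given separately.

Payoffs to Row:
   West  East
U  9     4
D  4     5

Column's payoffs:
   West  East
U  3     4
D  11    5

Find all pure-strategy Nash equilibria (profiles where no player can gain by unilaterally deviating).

Row against West: payoffs 9, 4 → best response U.
Row against East: payoffs 4, 5 → best response D.
Column against U: payoffs 3, 4 → best response East.
Column against D: payoffs 11, 5 → best response West.
No profile is a mutual best response for all players.

No pure-strategy Nash equilibrium.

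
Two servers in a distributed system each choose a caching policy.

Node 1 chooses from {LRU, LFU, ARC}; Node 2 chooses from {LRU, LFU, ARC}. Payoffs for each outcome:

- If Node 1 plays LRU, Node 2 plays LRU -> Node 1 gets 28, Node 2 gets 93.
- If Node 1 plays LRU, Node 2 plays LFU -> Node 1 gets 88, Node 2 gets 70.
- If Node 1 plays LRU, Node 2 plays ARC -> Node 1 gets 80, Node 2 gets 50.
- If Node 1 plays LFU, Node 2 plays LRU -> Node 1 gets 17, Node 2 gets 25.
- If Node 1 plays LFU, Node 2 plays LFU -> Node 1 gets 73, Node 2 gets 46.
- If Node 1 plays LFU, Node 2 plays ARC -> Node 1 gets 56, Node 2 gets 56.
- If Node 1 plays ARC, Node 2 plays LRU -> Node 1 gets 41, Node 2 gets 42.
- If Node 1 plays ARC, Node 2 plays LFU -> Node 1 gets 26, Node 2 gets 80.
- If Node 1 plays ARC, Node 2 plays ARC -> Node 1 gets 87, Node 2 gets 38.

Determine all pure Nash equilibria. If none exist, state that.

Node 1 against LRU: payoffs 28, 17, 41 → best response ARC.
Node 1 against LFU: payoffs 88, 73, 26 → best response LRU.
Node 1 against ARC: payoffs 80, 56, 87 → best response ARC.
Node 2 against LRU: payoffs 93, 70, 50 → best response LRU.
Node 2 against LFU: payoffs 25, 46, 56 → best response ARC.
Node 2 against ARC: payoffs 42, 80, 38 → best response LFU.
No profile is a mutual best response for all players.

This game has no pure Nash equilibrium.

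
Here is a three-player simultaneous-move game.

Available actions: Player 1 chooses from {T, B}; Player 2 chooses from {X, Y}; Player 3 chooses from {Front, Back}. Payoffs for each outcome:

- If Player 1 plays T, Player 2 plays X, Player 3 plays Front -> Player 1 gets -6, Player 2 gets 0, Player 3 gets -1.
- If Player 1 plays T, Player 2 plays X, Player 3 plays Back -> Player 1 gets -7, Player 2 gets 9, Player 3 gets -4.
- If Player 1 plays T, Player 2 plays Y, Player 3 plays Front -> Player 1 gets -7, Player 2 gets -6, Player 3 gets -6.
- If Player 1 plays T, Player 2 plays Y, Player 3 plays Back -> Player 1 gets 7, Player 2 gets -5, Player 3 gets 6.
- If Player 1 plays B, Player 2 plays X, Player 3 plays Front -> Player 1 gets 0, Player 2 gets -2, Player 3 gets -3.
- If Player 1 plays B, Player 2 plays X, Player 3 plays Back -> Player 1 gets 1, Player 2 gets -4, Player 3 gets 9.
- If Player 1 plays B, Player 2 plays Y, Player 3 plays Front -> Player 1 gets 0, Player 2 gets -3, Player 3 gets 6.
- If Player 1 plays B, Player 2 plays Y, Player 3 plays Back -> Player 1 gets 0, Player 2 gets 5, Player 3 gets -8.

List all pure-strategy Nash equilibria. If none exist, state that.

none

Mark each player's best response to every combination of opponents' strategies; a profile where every player is best-responding is a pure Nash equilibrium.
Player 1 against (X, Front): payoffs -6, 0 → best response B.
Player 1 against (X, Back): payoffs -7, 1 → best response B.
Player 1 against (Y, Front): payoffs -7, 0 → best response B.
Player 1 against (Y, Back): payoffs 7, 0 → best response T.
Player 2 against (T, Front): payoffs 0, -6 → best response X.
Player 2 against (T, Back): payoffs 9, -5 → best response X.
Player 2 against (B, Front): payoffs -2, -3 → best response X.
Player 2 against (B, Back): payoffs -4, 5 → best response Y.
Player 3 against (T, X): payoffs -1, -4 → best response Front.
Player 3 against (T, Y): payoffs -6, 6 → best response Back.
Player 3 against (B, X): payoffs -3, 9 → best response Back.
Player 3 against (B, Y): payoffs 6, -8 → best response Front.
No profile is a mutual best response for all players.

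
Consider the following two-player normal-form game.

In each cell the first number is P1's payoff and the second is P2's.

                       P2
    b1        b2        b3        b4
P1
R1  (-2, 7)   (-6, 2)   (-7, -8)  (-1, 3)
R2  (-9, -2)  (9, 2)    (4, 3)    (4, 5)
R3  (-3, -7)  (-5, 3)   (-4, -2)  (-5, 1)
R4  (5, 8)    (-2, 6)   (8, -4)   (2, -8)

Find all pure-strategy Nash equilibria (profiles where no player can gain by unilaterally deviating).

Check each profile: it is a Nash equilibrium iff no player can strictly gain by switching unilaterally.
(R1, b1): P1 can switch to R4 (-2 → 5). Not NE.
(R1, b2): P1 can switch to R2 (-6 → 9). Not NE.
(R1, b3): P1 can switch to R2 (-7 → 4). Not NE.
(R1, b4): P1 can switch to R2 (-1 → 4). Not NE.
(R2, b1): P1 can switch to R1 (-9 → -2). Not NE.
(R2, b2): P2 can switch to b3 (2 → 3). Not NE.
(R2, b4): P1 gets 4, best alternative 2; P2 gets 5, best alternative 3. No profitable deviation — NE.
(R4, b1): P1 gets 5, best alternative -2; P2 gets 8, best alternative 6. No profitable deviation — NE.
(The remaining 8 profiles each have a profitable deviation by the same check.)

Pure-strategy Nash equilibria: (R2, b4); (R4, b1)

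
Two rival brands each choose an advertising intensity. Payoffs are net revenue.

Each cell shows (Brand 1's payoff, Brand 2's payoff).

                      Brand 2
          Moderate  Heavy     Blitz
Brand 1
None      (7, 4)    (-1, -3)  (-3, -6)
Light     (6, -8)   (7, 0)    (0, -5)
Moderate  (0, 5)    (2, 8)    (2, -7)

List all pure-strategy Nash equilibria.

Pure-strategy Nash equilibria: (None, Moderate), (Light, Heavy)

For each strategy profile, look for a profitable unilateral deviation.
(None, Moderate): Brand 1 gets 7, best alternative 6; Brand 2 gets 4, best alternative -3. No profitable deviation — NE.
(None, Heavy): Brand 1 can switch to Light (-1 → 7). Not NE.
(None, Blitz): Brand 1 can switch to Light (-3 → 0). Not NE.
(Light, Moderate): Brand 1 can switch to None (6 → 7). Not NE.
(Light, Heavy): Brand 1 gets 7, best alternative 2; Brand 2 gets 0, best alternative -5. No profitable deviation — NE.
(Light, Blitz): Brand 1 can switch to Moderate (0 → 2). Not NE.
(Moderate, Moderate): Brand 1 can switch to None (0 → 7). Not NE.
(Moderate, Heavy): Brand 1 can switch to Light (2 → 7). Not NE.
(Moderate, Blitz): Brand 2 can switch to Moderate (-7 → 5). Not NE.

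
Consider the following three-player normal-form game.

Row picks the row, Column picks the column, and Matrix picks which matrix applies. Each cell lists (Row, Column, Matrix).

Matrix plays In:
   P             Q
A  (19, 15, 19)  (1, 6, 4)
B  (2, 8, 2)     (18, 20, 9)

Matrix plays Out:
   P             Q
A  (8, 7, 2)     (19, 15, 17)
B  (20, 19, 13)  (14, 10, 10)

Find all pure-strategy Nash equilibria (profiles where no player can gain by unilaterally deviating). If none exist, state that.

Row against (P, In): payoffs 19, 2 → best response A.
Row against (P, Out): payoffs 8, 20 → best response B.
Row against (Q, In): payoffs 1, 18 → best response B.
Row against (Q, Out): payoffs 19, 14 → best response A.
Column against (A, In): payoffs 15, 6 → best response P.
Column against (A, Out): payoffs 7, 15 → best response Q.
Column against (B, In): payoffs 8, 20 → best response Q.
Column against (B, Out): payoffs 19, 10 → best response P.
Matrix against (A, P): payoffs 19, 2 → best response In.
Matrix against (A, Q): payoffs 4, 17 → best response Out.
Matrix against (B, P): payoffs 2, 13 → best response Out.
Matrix against (B, Q): payoffs 9, 10 → best response Out.
Mutual best responses: (A, P, In); (A, Q, Out); (B, P, Out).

The pure Nash equilibria are (A, P, In) and (A, Q, Out) and (B, P, Out).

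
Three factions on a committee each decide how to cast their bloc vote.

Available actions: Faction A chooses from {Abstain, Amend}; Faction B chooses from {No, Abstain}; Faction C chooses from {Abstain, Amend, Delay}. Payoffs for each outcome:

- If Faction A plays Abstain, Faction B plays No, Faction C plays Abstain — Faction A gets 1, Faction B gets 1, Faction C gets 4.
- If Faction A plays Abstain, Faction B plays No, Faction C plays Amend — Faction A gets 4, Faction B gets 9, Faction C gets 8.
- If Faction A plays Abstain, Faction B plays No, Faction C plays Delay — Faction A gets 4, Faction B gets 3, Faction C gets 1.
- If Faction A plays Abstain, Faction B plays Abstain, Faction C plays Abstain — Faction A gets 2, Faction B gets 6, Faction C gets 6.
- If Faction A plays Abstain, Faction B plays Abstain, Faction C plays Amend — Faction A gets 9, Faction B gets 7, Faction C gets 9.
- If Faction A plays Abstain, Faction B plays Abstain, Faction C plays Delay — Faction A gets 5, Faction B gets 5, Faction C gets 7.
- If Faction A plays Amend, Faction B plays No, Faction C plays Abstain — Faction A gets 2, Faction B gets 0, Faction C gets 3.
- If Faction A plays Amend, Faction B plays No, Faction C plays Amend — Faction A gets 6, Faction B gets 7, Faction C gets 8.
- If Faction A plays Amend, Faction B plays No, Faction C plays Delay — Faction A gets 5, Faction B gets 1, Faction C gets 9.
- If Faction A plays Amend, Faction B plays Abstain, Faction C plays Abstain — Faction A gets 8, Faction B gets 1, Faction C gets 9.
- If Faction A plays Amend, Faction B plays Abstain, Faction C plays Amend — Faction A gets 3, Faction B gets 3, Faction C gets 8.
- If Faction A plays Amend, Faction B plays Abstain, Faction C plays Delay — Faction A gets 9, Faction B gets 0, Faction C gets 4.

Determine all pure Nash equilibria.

The pure Nash equilibria are (Amend, No, Delay); (Amend, Abstain, Abstain).

(Abstain, No, Abstain): Faction A can switch to Amend (1 → 2). Not NE.
(Abstain, No, Amend): Faction A can switch to Amend (4 → 6). Not NE.
(Abstain, No, Delay): Faction A can switch to Amend (4 → 5). Not NE.
(Abstain, Abstain, Abstain): Faction A can switch to Amend (2 → 8). Not NE.
(Abstain, Abstain, Amend): Faction B can switch to No (7 → 9). Not NE.
(Abstain, Abstain, Delay): Faction A can switch to Amend (5 → 9). Not NE.
(Amend, No, Abstain): Faction B can switch to Abstain (0 → 1). Not NE.
(Amend, No, Amend): Faction C can switch to Delay (8 → 9). Not NE.
(Amend, No, Delay): Faction A gets 5, best alternative 4; Faction B gets 1, best alternative 0; Faction C gets 9, best alternative 8. No profitable deviation — NE.
(Amend, Abstain, Abstain): Faction A gets 8, best alternative 2; Faction B gets 1, best alternative 0; Faction C gets 9, best alternative 8. No profitable deviation — NE.
(The remaining 2 profiles each have a profitable deviation by the same check.)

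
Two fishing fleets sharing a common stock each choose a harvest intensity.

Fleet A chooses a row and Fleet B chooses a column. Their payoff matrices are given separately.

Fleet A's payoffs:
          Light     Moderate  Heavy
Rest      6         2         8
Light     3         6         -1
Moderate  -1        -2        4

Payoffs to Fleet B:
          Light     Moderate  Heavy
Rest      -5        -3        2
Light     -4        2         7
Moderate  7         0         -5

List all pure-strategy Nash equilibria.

For each strategy profile, look for a profitable unilateral deviation.
(Rest, Light): Fleet B can switch to Moderate (-5 → -3). Not NE.
(Rest, Moderate): Fleet A can switch to Light (2 → 6). Not NE.
(Rest, Heavy): Fleet A gets 8, best alternative 4; Fleet B gets 2, best alternative -3. No profitable deviation — NE.
(Light, Light): Fleet A can switch to Rest (3 → 6). Not NE.
(Light, Moderate): Fleet B can switch to Heavy (2 → 7). Not NE.
(Light, Heavy): Fleet A can switch to Rest (-1 → 8). Not NE.
(Moderate, Light): Fleet A can switch to Rest (-1 → 6). Not NE.
(The remaining 2 profiles each have a profitable deviation by the same check.)

The unique pure-strategy Nash equilibrium is (Rest, Heavy).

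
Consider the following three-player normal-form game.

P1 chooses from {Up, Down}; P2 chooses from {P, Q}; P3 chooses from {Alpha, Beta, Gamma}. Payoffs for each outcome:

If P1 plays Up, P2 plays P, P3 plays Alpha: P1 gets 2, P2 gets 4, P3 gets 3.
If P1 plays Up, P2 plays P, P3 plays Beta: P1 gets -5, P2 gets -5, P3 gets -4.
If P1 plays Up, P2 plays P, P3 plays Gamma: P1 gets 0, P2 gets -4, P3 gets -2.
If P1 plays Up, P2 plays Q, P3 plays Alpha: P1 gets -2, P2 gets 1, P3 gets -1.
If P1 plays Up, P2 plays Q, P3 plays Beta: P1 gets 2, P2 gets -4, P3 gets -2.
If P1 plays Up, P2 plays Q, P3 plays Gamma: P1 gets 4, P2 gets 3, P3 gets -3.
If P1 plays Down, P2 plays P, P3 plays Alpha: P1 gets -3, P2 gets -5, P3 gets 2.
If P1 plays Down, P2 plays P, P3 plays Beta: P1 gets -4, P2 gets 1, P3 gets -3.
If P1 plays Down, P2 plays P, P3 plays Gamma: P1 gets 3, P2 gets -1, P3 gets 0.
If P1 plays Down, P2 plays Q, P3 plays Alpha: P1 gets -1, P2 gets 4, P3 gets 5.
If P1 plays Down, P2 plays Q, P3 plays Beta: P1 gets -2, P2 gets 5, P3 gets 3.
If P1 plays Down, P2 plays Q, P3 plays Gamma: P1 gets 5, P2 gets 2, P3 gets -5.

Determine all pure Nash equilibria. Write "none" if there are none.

The pure Nash equilibria are (Up, P, Alpha); (Down, Q, Alpha).

For each strategy profile, look for a profitable unilateral deviation.
(Up, P, Alpha): P1 gets 2, best alternative -3; P2 gets 4, best alternative 1; P3 gets 3, best alternative -2. No profitable deviation — NE.
(Up, P, Beta): P1 can switch to Down (-5 → -4). Not NE.
(Up, P, Gamma): P1 can switch to Down (0 → 3). Not NE.
(Up, Q, Alpha): P1 can switch to Down (-2 → -1). Not NE.
(Up, Q, Beta): P3 can switch to Alpha (-2 → -1). Not NE.
(Up, Q, Gamma): P1 can switch to Down (4 → 5). Not NE.
(Down, P, Alpha): P1 can switch to Up (-3 → 2). Not NE.
(Down, P, Beta): P2 can switch to Q (1 → 5). Not NE.
(Down, P, Gamma): P2 can switch to Q (-1 → 2). Not NE.
(Down, Q, Alpha): P1 gets -1, best alternative -2; P2 gets 4, best alternative -5; P3 gets 5, best alternative 3. No profitable deviation — NE.
(The remaining 2 profiles each have a profitable deviation by the same check.)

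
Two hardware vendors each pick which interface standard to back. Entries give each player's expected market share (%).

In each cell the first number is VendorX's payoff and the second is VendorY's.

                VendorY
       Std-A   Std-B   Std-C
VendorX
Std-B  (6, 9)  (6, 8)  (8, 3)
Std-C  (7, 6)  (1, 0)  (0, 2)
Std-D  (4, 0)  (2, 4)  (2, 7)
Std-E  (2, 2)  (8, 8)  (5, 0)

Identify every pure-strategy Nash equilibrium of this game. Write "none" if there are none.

VendorX against Std-A: payoffs 6, 7, 4, 2 → best response Std-C.
VendorX against Std-B: payoffs 6, 1, 2, 8 → best response Std-E.
VendorX against Std-C: payoffs 8, 0, 2, 5 → best response Std-B.
VendorY against Std-B: payoffs 9, 8, 3 → best response Std-A.
VendorY against Std-C: payoffs 6, 0, 2 → best response Std-A.
VendorY against Std-D: payoffs 0, 4, 7 → best response Std-C.
VendorY against Std-E: payoffs 2, 8, 0 → best response Std-B.
Mutual best responses: (Std-C, Std-A); (Std-E, Std-B).

Pure-strategy Nash equilibria: (Std-C, Std-A); (Std-E, Std-B)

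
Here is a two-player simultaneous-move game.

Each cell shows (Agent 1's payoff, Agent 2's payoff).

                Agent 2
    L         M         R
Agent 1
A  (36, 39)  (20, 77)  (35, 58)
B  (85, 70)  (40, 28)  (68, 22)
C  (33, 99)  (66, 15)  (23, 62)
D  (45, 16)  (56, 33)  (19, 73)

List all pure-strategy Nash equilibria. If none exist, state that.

Mark each player's best response to every combination of opponents' strategies; a profile where every player is best-responding is a pure Nash equilibrium.
Agent 1 against L: payoffs 36, 85, 33, 45 → best response B.
Agent 1 against M: payoffs 20, 40, 66, 56 → best response C.
Agent 1 against R: payoffs 35, 68, 23, 19 → best response B.
Agent 2 against A: payoffs 39, 77, 58 → best response M.
Agent 2 against B: payoffs 70, 28, 22 → best response L.
Agent 2 against C: payoffs 99, 15, 62 → best response L.
Agent 2 against D: payoffs 16, 33, 73 → best response R.
Mutual best responses: (B, L).

Pure NE: (B, L)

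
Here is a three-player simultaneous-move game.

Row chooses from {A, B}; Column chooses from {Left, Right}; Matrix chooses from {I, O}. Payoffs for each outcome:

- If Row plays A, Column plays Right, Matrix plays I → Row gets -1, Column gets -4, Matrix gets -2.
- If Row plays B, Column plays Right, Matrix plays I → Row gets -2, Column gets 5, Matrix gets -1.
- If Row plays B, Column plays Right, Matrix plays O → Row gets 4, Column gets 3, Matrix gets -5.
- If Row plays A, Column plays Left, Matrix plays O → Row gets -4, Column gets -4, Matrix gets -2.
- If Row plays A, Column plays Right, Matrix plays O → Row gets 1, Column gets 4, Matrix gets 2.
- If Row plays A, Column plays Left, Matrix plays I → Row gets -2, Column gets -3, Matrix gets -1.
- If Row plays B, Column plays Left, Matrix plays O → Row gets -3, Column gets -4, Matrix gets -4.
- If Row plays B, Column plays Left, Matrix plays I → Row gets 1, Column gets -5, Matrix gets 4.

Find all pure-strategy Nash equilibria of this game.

Mark each player's best response to every combination of opponents' strategies; a profile where every player is best-responding is a pure Nash equilibrium.
Row against (Left, I): payoffs -2, 1 → best response B.
Row against (Left, O): payoffs -4, -3 → best response B.
Row against (Right, I): payoffs -1, -2 → best response A.
Row against (Right, O): payoffs 1, 4 → best response B.
Column against (A, I): payoffs -3, -4 → best response Left.
Column against (A, O): payoffs -4, 4 → best response Right.
Column against (B, I): payoffs -5, 5 → best response Right.
Column against (B, O): payoffs -4, 3 → best response Right.
Matrix against (A, Left): payoffs -1, -2 → best response I.
Matrix against (A, Right): payoffs -2, 2 → best response O.
Matrix against (B, Left): payoffs 4, -4 → best response I.
Matrix against (B, Right): payoffs -1, -5 → best response I.
No profile is a mutual best response for all players.

none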